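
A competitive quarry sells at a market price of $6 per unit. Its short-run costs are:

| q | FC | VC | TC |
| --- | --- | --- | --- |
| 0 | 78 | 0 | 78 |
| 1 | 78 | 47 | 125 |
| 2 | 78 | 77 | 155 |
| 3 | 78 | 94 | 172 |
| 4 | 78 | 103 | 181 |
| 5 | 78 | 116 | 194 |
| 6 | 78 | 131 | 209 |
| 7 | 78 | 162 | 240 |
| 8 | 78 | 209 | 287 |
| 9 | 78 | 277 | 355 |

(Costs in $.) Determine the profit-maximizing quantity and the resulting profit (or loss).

Tabulate TR − TC: q=0: -78; q=1: -119; q=2: -143; q=3: -154; q=4: -157; q=5: -164; q=6: -173; q=7: -198; q=8: -239; q=9: -301.
Profit is highest at q = 0. Equivalently, the lowest AVC in the table is 131/6 ≈ $21.83 at q = 6, and P = $6 falls below it — price never covers variable cost, so the firm shuts down and loses only its fixed cost.

q = 0 (shut down); profit = -$78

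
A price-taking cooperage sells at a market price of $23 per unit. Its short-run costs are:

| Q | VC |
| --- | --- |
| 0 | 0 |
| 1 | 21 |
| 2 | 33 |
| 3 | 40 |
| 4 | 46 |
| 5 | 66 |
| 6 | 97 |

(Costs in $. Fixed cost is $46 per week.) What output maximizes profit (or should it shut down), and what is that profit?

Tabulate TR − TC: Q=0: -46; Q=1: -44; Q=2: -33; Q=3: -17; Q=4: 0; Q=5: 3; Q=6: -5.
Profit is maximized at Q = 5. AVC there is 66/5 = $13.20 ≤ P, so producing beats shutting down (which would give -$46).

Q = 5; profit = $3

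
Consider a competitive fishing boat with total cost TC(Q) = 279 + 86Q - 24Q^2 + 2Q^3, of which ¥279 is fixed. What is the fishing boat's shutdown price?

The firm shuts down when price falls below the minimum of average variable cost. AVC = VC/Q = 86 - 24Q + 2Q^2.
At the minimum of AVC, MC = AVC. MC = 86 - 48Q + 6Q^2; setting MC = AVC gives 4Q^2 - 24Q = 0, so Q = 6. min AVC = 14.
For P < ¥14 the firm produces nothing.

¥14 per unit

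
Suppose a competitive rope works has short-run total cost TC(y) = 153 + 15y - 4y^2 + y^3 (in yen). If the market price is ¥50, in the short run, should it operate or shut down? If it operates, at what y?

Produce at y = 5

From TC, MC = TC'(y) = 15 - 8y + 3y^2 and AVC = VC/y = 15 - 4y + y^2.
The AVC parabola has its vertex at y = 4/2 = 2, where AVC = 15 - 4·2 + 2^2 = ¥11.
P = ¥50 exceeds min AVC = ¥11, so the firm stays open.
Solving P = MC: -35 - 8y + 3y^2 = 0 ⇒ y = -7/3 or 5. On the upward-sloping branch, y* = 5.
Check: AVC at y = 5 is ¥20 ≤ P, so revenue covers variable cost.
Profit = P·y − TC = 50·5 − 253 = -¥3, a loss, but smaller than the ¥153 fixed cost the firm would lose by shutting down.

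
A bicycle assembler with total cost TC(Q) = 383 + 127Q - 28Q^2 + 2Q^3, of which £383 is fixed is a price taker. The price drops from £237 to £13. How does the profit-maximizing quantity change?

Output falls from 11 to 0 (the firm shuts down)

AVC = 127 - 28Q + 2Q^2, minimized at Q = 7 where min AVC = £29. MC = 127 - 56Q + 6Q^2.
With P = £237 above the shutdown price, P = MC gives Q = 11.
At P = £13 < min AVC = £29, price no longer covers variable cost at any output, so the firm shuts down: Q = 0.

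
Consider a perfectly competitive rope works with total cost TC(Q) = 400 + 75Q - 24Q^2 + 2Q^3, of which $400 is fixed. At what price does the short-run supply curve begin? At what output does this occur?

$3 per unit, at Q = 6

Short-run supply begins at min AVC. From VC = 75Q - 24Q^2 + 2Q^3, AVC = 75 - 24Q + 2Q^2.
At the minimum of AVC, MC = AVC. MC = 75 - 48Q + 6Q^2; setting MC = AVC gives 4Q^2 - 24Q = 0, so Q = 6. min AVC = 3.
For P < $3 the firm produces nothing.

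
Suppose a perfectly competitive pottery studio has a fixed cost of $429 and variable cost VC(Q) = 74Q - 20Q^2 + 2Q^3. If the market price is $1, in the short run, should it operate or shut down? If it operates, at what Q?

Shut down

Strip out fixed cost: VC = 74Q - 20Q^2 + 2Q^3. Then AVC = 74 - 20Q + 2Q^2 and MC = 74 - 40Q + 6Q^2.
AVC hits its minimum where MC = AVC, at Q = 5, giving min AVC = 74 - 20·5 + 2·5^2 = $24.
With P < min AVC ($1 < $24), every unit sold adds to the loss.
The firm minimizes its loss by shutting down and losing only its fixed cost of $429.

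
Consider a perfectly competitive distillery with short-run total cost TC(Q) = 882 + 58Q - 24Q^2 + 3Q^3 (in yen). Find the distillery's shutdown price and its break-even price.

Shutdown price = ¥10; break-even price = ¥163

AVC = 58 - 24Q + 3Q^2; minimized at Q = 4, giving min AVC = ¥10. That is the shutdown price.
ATC = 882/Q + 58 - 24Q + 3Q^2. Setting dATC/dQ = −882/Q^2 − 24 + 6Q = 0 gives Q = 7 (since 6·7^3 − 24·7^2 = 882).
min ATC = 882/7 + 58 − 24·7 + 3·7^2 = ¥163. That is the break-even price.
For ¥10 ≤ P < ¥163 the firm produces at a loss; below ¥10 it shuts down.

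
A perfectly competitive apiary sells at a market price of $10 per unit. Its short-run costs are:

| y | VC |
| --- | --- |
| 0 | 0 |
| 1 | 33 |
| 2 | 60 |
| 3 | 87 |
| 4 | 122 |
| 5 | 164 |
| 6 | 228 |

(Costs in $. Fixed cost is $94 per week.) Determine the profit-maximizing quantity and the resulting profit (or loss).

y = 0 (shut down); profit = -$94

Profit at each row (π = 10y − TC): y=0: -94; y=1: -117; y=2: -134; y=3: -151; y=4: -176; y=5: -208; y=6: -262.
Profit is highest at y = 0. Equivalently, the lowest AVC in the table is 87/3 ≈ $29 at y = 3, and P = $10 falls below it — price never covers variable cost, so the firm shuts down and loses only its fixed cost.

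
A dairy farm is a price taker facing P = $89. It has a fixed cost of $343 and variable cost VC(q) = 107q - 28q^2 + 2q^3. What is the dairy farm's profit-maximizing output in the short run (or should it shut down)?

Produce at q = 9

Variable cost is VC = 107q - 28q^2 + 2q^3, so AVC = VC/q = 107 - 28q + 2q^2 and MC = dTC/dq = 107 - 56q + 6q^2.
AVC is minimized where dAVC/dq = -28 + 4q = 0, at q = 7; min AVC = 107 - 28·7 + 2·7^2 = $9.
Since P = $89 ≥ min AVC = $9, price covers variable cost and the firm should produce.
Set P = MC: 89 = 107 - 56q + 6q^2 → 18 - 56q + 6q^2 = 0. The roots are q = 1/3 and q = 9; the profit-maximizing output is on the rising part of MC, so q* = 9.
Check: AVC at q = 9 is $17 ≤ P, so revenue covers variable cost.
Profit = P·q − TC = 89·9 − 496 = $305.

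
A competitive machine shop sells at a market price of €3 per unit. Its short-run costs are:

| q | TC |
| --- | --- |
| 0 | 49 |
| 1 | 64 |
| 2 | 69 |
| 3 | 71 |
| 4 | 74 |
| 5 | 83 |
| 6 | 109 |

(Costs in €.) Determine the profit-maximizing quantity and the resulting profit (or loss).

q = 0 (shut down); profit = -€49

Tabulate TR − TC: q=0: -49; q=1: -61; q=2: -63; q=3: -62; q=4: -62; q=5: -68; q=6: -91.
Profit is highest at q = 0. Equivalently, the lowest AVC in the table is 25/4 ≈ €6.25 at q = 4, and P = €3 falls below it — price never covers variable cost, so the firm shuts down and loses only its fixed cost.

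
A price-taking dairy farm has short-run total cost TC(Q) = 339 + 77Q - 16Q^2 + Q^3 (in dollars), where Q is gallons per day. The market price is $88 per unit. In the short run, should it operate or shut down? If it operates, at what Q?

Produce at Q = 11

Variable cost is VC = 77Q - 16Q^2 + Q^3, so AVC = VC/Q = 77 - 16Q + Q^2 and MC = dTC/dQ = 77 - 32Q + 3Q^2.
The AVC parabola has its vertex at Q = 16/2 = 8, where AVC = 77 - 16·8 + 8^2 = $13.
P = $88 exceeds min AVC = $13, so the firm stays open.
Set P = MC: 88 = 77 - 32Q + 3Q^2 → -11 - 32Q + 3Q^2 = 0. The roots are Q = -1/3 and Q = 11; the profit-maximizing output is on the rising part of MC, so Q* = 11.
Check: AVC at Q = 11 is $22 ≤ P, so revenue covers variable cost.
Profit = P·Q − TC = 88·11 − 581 = $387.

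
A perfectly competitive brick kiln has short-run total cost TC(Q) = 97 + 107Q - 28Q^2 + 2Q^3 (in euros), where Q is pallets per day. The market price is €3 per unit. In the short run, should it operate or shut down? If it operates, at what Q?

Shut down

Strip out fixed cost: VC = 107Q - 28Q^2 + 2Q^3. Then AVC = 107 - 28Q + 2Q^2 and MC = 107 - 56Q + 6Q^2.
AVC is minimized where dAVC/dQ = -28 + 4Q = 0, at Q = 7; min AVC = 107 - 28·7 + 2·7^2 = €9.
With P < min AVC (€3 < €9), every unit sold adds to the loss.
The firm minimizes its loss by shutting down and losing only its fixed cost of €97.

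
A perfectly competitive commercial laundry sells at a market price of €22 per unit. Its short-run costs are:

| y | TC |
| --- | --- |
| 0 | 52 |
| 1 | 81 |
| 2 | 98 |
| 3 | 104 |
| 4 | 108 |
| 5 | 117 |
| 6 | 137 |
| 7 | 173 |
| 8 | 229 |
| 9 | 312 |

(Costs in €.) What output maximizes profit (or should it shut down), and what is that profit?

Profit at each row (π = 22y − TC): y=0: -52; y=1: -59; y=2: -54; y=3: -38; y=4: -20; y=5: -7; y=6: -5; y=7: -19; y=8: -53; y=9: -114.
Profit is maximized at y = 6. AVC there is 85/6 = €14.17 ≤ P, so producing beats shutting down (which would give -€52).

y = 6; profit = -€5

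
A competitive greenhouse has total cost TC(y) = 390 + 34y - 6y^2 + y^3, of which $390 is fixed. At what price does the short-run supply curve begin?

The firm shuts down when price falls below the minimum of average variable cost. AVC = VC/y = 34 - 6y + y^2.
dAVC/dy = -6 + 2y = 0 gives y = 3. min AVC = 34 - 6·3 + 3^2 = 25.
So the shutdown price is $25.

$25 per unit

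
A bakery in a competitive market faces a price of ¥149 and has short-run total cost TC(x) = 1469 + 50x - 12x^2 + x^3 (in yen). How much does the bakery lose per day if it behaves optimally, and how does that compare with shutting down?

Profit = -¥259 at x = 11

AVC = 50 - 12x + x^2 has its minimum ¥14 at x = 6; price ¥149 clears that bar, so the firm operates.
With MC = 50 - 24x + 3x^2, P = MC on the upward-sloping part at x* = 11.
TR = 149·11 = 1639. TC = 1469 + 429 = 1898. Profit = 1639 − 1898 = -¥259.
Shutting down would mean losing the fixed cost of ¥1469, so operating at a loss of ¥259 is better by ¥1210.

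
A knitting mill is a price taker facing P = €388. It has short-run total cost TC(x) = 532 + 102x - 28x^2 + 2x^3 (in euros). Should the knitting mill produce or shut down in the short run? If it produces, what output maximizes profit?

Produce at x = 13

Variable cost is VC = 102x - 28x^2 + 2x^3, so AVC = VC/x = 102 - 28x + 2x^2 and MC = dTC/dx = 102 - 56x + 6x^2.
AVC is minimized where dAVC/dx = -28 + 4x = 0, at x = 7; min AVC = 102 - 28·7 + 2·7^2 = €4.
Because €388 ≥ €4, revenue can cover variable cost; the firm operates.
P = MC gives -286 - 56x + 6x^2 = 0, with roots -11/3 and 13. Take the larger (rising MC): x* = 13.
Check: AVC at x = 13 is €76 ≤ P, so revenue covers variable cost.
Profit = P·x − TC = 388·13 − 1520 = €3524.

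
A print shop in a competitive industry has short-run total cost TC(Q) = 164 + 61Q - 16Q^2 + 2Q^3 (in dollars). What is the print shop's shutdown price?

Short-run supply begins at min AVC. From VC = 61Q - 16Q^2 + 2Q^3, AVC = 61 - 16Q + 2Q^2.
At the minimum of AVC, MC = AVC. MC = 61 - 32Q + 6Q^2; setting MC = AVC gives 4Q^2 - 16Q = 0, so Q = 4. min AVC = 29.
So the shutdown price is $29.

$29 per unit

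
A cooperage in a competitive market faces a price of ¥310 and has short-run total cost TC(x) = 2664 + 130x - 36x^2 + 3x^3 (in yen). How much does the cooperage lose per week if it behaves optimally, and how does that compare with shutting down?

AVC = 130 - 36x + 3x^2; min AVC = ¥22 at x = 6. Since P = ¥310 ≥ min AVC, the firm produces.
With MC = 130 - 72x + 9x^2, P = MC on the upward-sloping part at x* = 10.
TR = 310·10 = 3100. TC = 2664 + 700 = 3364. Profit = 3100 − 3364 = -¥264.
By producing, the firm covers all variable cost plus ¥2400 of fixed cost; shutting down would lose the full ¥2664.

Profit = -¥264 at x = 10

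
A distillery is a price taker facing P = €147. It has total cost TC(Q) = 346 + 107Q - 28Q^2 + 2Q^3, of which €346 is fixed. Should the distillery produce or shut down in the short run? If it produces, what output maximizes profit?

From TC, MC = TC'(Q) = 107 - 56Q + 6Q^2 and AVC = VC/Q = 107 - 28Q + 2Q^2.
AVC hits its minimum where MC = AVC, at Q = 7, giving min AVC = 107 - 28·7 + 2·7^2 = €9.
P = €147 exceeds min AVC = €9, so the firm stays open.
Solving P = MC: -40 - 56Q + 6Q^2 = 0 ⇒ Q = -2/3 or 10. On the upward-sloping branch, Q* = 10.
Check: AVC at Q = 10 is €27 ≤ P, so revenue covers variable cost.
Profit = P·Q − TC = 147·10 − 616 = €854.

Produce at Q = 10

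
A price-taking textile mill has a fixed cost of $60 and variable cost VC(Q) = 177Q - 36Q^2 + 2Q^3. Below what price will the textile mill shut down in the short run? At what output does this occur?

$15 per unit, at Q = 9

Short-run supply begins at min AVC. From VC = 177Q - 36Q^2 + 2Q^3, AVC = 177 - 36Q + 2Q^2.
At the minimum of AVC, MC = AVC. MC = 177 - 72Q + 6Q^2; setting MC = AVC gives 4Q^2 - 36Q = 0, so Q = 9. min AVC = 15.
So the shutdown price is $15.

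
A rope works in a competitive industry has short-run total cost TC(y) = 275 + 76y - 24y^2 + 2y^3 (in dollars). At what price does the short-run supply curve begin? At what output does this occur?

$4 per unit, at y = 6

Short-run supply begins at min AVC. From VC = 76y - 24y^2 + 2y^3, AVC = 76 - 24y + 2y^2.
At the minimum of AVC, MC = AVC. MC = 76 - 48y + 6y^2; setting MC = AVC gives 4y^2 - 24y = 0, so y = 6. min AVC = 4.
So the shutdown price is $4.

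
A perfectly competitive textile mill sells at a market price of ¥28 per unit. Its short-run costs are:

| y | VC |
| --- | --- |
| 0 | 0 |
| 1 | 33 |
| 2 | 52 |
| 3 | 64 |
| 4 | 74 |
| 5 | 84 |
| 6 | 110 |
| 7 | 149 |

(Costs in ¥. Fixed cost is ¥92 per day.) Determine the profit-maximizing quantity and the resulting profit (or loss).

y = 6; profit = -¥34

Tabulate TR − TC: y=0: -92; y=1: -97; y=2: -88; y=3: -72; y=4: -54; y=5: -36; y=6: -34; y=7: -45.
Profit is maximized at y = 6. AVC there is 110/6 = ¥18.33 ≤ P, so producing beats shutting down (which would give -¥92).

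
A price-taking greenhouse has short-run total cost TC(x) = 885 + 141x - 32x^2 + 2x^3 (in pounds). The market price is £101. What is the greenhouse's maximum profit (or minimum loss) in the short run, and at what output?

AVC = 141 - 32x + 2x^2; min AVC = £13 at x = 8. Since P = £101 ≥ min AVC, the firm produces.
With MC = 141 - 64x + 6x^2, P = MC on the upward-sloping part at x* = 10.
TR = 101·10 = 1010. TC = 885 + 210 = 1095. Profit = 1010 − 1095 = -£85.
Shutting down would mean losing the fixed cost of £885, so operating at a loss of £85 is better by £800.

Profit = -£85 at x = 10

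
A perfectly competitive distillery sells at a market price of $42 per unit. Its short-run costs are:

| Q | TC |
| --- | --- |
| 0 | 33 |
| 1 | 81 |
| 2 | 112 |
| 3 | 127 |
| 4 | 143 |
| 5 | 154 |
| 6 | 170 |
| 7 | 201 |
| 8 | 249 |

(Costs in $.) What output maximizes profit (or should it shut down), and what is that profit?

Tabulate TR − TC: Q=0: -33; Q=1: -39; Q=2: -28; Q=3: -1; Q=4: 25; Q=5: 56; Q=6: 82; Q=7: 93; Q=8: 87.
Profit is maximized at Q = 7. AVC there is 168/7 = $24 ≤ P, so producing beats shutting down (which would give -$33).

Q = 7; profit = $93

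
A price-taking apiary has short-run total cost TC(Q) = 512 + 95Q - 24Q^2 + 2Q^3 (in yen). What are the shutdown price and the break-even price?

AVC = 95 - 24Q + 2Q^2; minimized at Q = 6, giving min AVC = ¥23. That is the shutdown price.
ATC = 512/Q + 95 - 24Q + 2Q^2. Setting dATC/dQ = −512/Q^2 − 24 + 4Q = 0 gives Q = 8 (since 4·8^3 − 24·8^2 = 512).
min ATC = 512/8 + 95 − 24·8 + 2·8^2 = ¥95. That is the break-even price.
Between these two prices the firm operates at a loss; above ¥95 it earns a profit.

Shutdown price = ¥23; break-even price = ¥95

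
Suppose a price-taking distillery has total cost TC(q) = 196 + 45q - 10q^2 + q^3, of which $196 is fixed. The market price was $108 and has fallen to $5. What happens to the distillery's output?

MC = 45 - 20q + 3q^2; the shutdown threshold is min AVC = $20 (at q = 5).
At P = $108 ≥ min AVC, set P = MC on the rising branch: q = 9.
At P = $5 < min AVC = $20, price no longer covers variable cost at any output, so the firm shuts down: q = 0.

Output falls from 9 to 0 (the firm shuts down)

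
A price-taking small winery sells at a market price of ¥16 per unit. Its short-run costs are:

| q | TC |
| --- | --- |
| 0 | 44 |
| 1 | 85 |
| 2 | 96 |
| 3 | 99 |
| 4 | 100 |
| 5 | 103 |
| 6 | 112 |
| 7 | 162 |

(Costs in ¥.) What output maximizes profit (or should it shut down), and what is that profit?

q = 6; profit = -¥16

Profit at each row (π = 16q − TC): q=0: -44; q=1: -69; q=2: -64; q=3: -51; q=4: -36; q=5: -23; q=6: -16; q=7: -50.
Profit is maximized at q = 6. AVC there is 68/6 = ¥11.33 ≤ P, so producing beats shutting down (which would give -¥44).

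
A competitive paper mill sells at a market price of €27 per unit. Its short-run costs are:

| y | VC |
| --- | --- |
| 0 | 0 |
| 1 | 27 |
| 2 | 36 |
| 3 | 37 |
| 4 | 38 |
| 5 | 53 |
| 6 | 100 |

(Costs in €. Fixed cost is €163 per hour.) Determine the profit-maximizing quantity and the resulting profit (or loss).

Compute π = P·y − TC at each output: y=0: -163; y=1: -163; y=2: -145; y=3: -119; y=4: -93; y=5: -81; y=6: -101.
Profit is maximized at y = 5. AVC there is 53/5 = €10.60 ≤ P, so producing beats shutting down (which would give -€163).

y = 5; profit = -€81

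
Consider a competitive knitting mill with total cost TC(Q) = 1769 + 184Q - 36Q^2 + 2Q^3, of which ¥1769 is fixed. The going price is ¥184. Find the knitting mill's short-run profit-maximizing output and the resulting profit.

Profit = -¥41 at Q = 12

AVC = 184 - 36Q + 2Q^2 has its minimum ¥22 at Q = 9; price ¥184 clears that bar, so the firm operates.
With MC = 184 - 72Q + 6Q^2, P = MC on the upward-sloping part at Q* = 12.
TR = 184·12 = 2208. TC = 1769 + 480 = 2249. Profit = 2208 − 2249 = -¥41.
By producing, the firm covers all variable cost plus ¥1728 of fixed cost; shutting down would lose the full ¥1769.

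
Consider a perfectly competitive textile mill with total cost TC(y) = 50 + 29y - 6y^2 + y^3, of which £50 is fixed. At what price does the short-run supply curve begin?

Short-run supply begins at min AVC. From VC = 29y - 6y^2 + y^3, AVC = 29 - 6y + y^2.
dAVC/dy = -6 + 2y = 0 gives y = 3. min AVC = 29 - 6·3 + 3^2 = 20.
The firm shuts down for any P below £20.

£20 per unit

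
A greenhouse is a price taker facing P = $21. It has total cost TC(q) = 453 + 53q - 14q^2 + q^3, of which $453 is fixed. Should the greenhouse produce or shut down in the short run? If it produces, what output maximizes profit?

Produce at q = 8

Variable cost is VC = 53q - 14q^2 + q^3, so AVC = VC/q = 53 - 14q + q^2 and MC = dTC/dq = 53 - 28q + 3q^2.
AVC is minimized where dAVC/dq = -14 + 2q = 0, at q = 7; min AVC = 53 - 14·7 + 7^2 = $4.
Because $21 ≥ $4, revenue can cover variable cost; the firm operates.
Solving P = MC: 32 - 28q + 3q^2 = 0 ⇒ q = 4/3 or 8. On the upward-sloping branch, q* = 8.
Check: AVC at q = 8 is $5 ≤ P, so revenue covers variable cost.
Profit = P·q − TC = 21·8 − 493 = -$325, a loss, but smaller than the $453 fixed cost the firm would lose by shutting down.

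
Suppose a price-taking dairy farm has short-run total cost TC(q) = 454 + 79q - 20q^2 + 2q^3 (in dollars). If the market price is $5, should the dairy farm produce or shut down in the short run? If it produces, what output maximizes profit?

Shut down

From TC, MC = TC'(q) = 79 - 40q + 6q^2 and AVC = VC/q = 79 - 20q + 2q^2.
AVC hits its minimum where MC = AVC, at q = 5, giving min AVC = 79 - 20·5 + 2·5^2 = $29.
Since P = $5 < min AVC = $29, price fails to cover variable cost at any output.
Best response: produce nothing and absorb the $454 fixed cost.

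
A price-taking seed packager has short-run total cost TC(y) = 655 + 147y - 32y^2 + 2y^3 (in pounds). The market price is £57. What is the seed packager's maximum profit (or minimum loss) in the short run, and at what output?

Profit = -£331 at y = 9

AVC = 147 - 32y + 2y^2; min AVC = £19 at y = 8. Since P = £57 ≥ min AVC, the firm produces.
With MC = 147 - 64y + 6y^2, P = MC on the upward-sloping part at y* = 9.
TR = 57·9 = 513. TC = 655 + 189 = 844. Profit = 513 − 844 = -£331.
Shutting down would mean losing the fixed cost of £655, so operating at a loss of £331 is better by £324.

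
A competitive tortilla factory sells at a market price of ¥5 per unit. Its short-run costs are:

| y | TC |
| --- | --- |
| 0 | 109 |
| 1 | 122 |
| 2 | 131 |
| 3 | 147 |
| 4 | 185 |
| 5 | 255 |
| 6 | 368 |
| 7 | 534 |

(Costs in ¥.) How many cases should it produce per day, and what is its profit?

y = 0 (shut down); profit = -¥109

Compute π = P·y − TC at each output: y=0: -109; y=1: -117; y=2: -121; y=3: -132; y=4: -165; y=5: -230; y=6: -338; y=7: -499.
Profit is highest at y = 0. Equivalently, the lowest AVC in the table is 22/2 ≈ ¥11 at y = 2, and P = ¥5 falls below it — price never covers variable cost, so the firm shuts down and loses only its fixed cost.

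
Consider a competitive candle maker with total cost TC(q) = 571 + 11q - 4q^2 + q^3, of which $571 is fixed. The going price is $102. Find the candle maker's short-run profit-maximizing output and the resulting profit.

Profit = -$81 at q = 7

AVC = 11 - 4q + q^2; min AVC = $7 at q = 2. Since P = $102 ≥ min AVC, the firm produces.
MC = 11 - 8q + 3q^2. Setting P = MC and taking the root on the rising branch gives q* = 7.
TR = 102·7 = 714. TC = 571 + 224 = 795. Profit = 714 − 795 = -$81.
By producing, the firm covers all variable cost plus $490 of fixed cost; shutting down would lose the full $571.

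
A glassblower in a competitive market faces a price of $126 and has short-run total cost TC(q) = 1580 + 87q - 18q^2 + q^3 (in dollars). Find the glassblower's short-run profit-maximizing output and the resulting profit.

Profit = -$228 at q = 13

AVC = 87 - 18q + q^2; min AVC = $6 at q = 9. Since P = $126 ≥ min AVC, the firm produces.
With MC = 87 - 36q + 3q^2, P = MC on the upward-sloping part at q* = 13.
TR = 126·13 = 1638. TC = 1580 + 286 = 1866. Profit = 1638 − 1866 = -$228.
That loss of $228 beats the $1580 the firm would lose by shutting down; producing recovers $1352 of fixed cost.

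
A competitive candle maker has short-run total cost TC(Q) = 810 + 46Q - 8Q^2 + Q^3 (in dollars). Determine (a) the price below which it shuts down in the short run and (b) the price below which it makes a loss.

Shutdown price = $30; break-even price = $145

AVC = 46 - 8Q + Q^2; minimized at Q = 4, giving min AVC = $30. That is the shutdown price.
ATC = 810/Q + 46 - 8Q + Q^2. Setting dATC/dQ = −810/Q^2 − 8 + 2Q = 0 gives Q = 9 (since 2·9^3 − 8·9^2 = 810).
min ATC = 810/9 + 46 − 8·9 + 9^2 = $145. That is the break-even price.
For $30 ≤ P < $145 the firm produces at a loss; below $30 it shuts down.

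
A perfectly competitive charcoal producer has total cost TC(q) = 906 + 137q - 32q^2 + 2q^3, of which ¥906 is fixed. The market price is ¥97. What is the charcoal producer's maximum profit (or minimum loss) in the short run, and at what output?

Profit = -¥106 at q = 10

AVC = 137 - 32q + 2q^2; min AVC = ¥9 at q = 8. Since P = ¥97 ≥ min AVC, the firm produces.
With MC = 137 - 64q + 6q^2, P = MC on the upward-sloping part at q* = 10.
TR = 97·10 = 970. TC = 906 + 170 = 1076. Profit = 970 − 1076 = -¥106.
That loss of ¥106 beats the ¥906 the firm would lose by shutting down; producing recovers ¥800 of fixed cost.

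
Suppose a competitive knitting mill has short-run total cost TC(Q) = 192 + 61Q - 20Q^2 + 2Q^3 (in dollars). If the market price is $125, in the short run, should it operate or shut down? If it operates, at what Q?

Produce at Q = 8

Variable cost is VC = 61Q - 20Q^2 + 2Q^3, so AVC = VC/Q = 61 - 20Q + 2Q^2 and MC = dTC/dQ = 61 - 40Q + 6Q^2.
The AVC parabola has its vertex at Q = 20/4 = 5, where AVC = 61 - 20·5 + 2·5^2 = $11.
P = $125 exceeds min AVC = $11, so the firm stays open.
P = MC gives -64 - 40Q + 6Q^2 = 0, with roots -4/3 and 8. Take the larger (rising MC): Q* = 8.
Check: AVC at Q = 8 is $29 ≤ P, so revenue covers variable cost.
Profit = P·Q − TC = 125·8 − 424 = $576.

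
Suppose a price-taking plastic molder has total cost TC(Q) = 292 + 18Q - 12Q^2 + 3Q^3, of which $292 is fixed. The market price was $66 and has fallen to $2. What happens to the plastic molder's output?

Output falls from 4 to 0 (the firm shuts down)

MC = 18 - 24Q + 9Q^2; the shutdown threshold is min AVC = $6 (at Q = 2).
At P = $66 ≥ min AVC, set P = MC on the rising branch: Q = 4.
At P = $2 < min AVC = $6, price no longer covers variable cost at any output, so the firm shuts down: Q = 0.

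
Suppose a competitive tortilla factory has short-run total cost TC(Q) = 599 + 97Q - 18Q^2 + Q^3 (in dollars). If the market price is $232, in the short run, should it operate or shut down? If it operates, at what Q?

Strip out fixed cost: VC = 97Q - 18Q^2 + Q^3. Then AVC = 97 - 18Q + Q^2 and MC = 97 - 36Q + 3Q^2.
AVC hits its minimum where MC = AVC, at Q = 9, giving min AVC = 97 - 18·9 + 9^2 = $16.
Because $232 ≥ $16, revenue can cover variable cost; the firm operates.
Set P = MC: 232 = 97 - 36Q + 3Q^2 → -135 - 36Q + 3Q^2 = 0. The roots are Q = -3 and Q = 15; the profit-maximizing output is on the rising part of MC, so Q* = 15.
Check: AVC at Q = 15 is $52 ≤ P, so revenue covers variable cost.
Profit = P·Q − TC = 232·15 − 1379 = $2101.

Produce at Q = 15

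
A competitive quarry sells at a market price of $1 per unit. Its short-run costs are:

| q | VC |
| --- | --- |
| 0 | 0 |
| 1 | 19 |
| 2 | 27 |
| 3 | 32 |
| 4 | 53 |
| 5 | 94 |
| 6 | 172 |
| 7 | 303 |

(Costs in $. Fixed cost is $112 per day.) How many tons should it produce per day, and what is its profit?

q = 0 (shut down); profit = -$112

Tabulate TR − TC: q=0: -112; q=1: -130; q=2: -137; q=3: -141; q=4: -161; q=5: -201; q=6: -278; q=7: -408.
Profit is highest at q = 0. Equivalently, the lowest AVC in the table is 32/3 ≈ $10.67 at q = 3, and P = $1 falls below it — price never covers variable cost, so the firm shuts down and loses only its fixed cost.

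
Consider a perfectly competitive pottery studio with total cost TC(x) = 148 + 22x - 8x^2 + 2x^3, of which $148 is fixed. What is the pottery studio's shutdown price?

The firm shuts down when price falls below the minimum of average variable cost. AVC = VC/x = 22 - 8x + 2x^2.
At the minimum of AVC, MC = AVC. MC = 22 - 16x + 6x^2; setting MC = AVC gives 4x^2 - 8x = 0, so x = 2. min AVC = 14.
For P < $14 the firm produces nothing.

$14 per unit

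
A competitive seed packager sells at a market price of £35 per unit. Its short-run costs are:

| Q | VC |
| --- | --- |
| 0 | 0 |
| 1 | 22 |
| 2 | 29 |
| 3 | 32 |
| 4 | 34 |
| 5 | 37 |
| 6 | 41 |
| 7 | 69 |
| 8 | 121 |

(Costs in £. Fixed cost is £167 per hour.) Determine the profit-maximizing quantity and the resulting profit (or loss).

Q = 7; profit = £9

Tabulate TR − TC: Q=0: -167; Q=1: -154; Q=2: -126; Q=3: -94; Q=4: -61; Q=5: -29; Q=6: 2; Q=7: 9; Q=8: -8.
Profit is maximized at Q = 7. AVC there is 69/7 = £9.86 ≤ P, so producing beats shutting down (which would give -£167).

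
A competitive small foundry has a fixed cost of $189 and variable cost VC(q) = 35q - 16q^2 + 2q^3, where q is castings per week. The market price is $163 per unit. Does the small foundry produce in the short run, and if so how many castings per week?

Produce at q = 8

Strip out fixed cost: VC = 35q - 16q^2 + 2q^3. Then AVC = 35 - 16q + 2q^2 and MC = 35 - 32q + 6q^2.
The AVC parabola has its vertex at q = 16/4 = 4, where AVC = 35 - 16·4 + 2·4^2 = $3.
Since P = $163 ≥ min AVC = $3, price covers variable cost and the firm should produce.
Solving P = MC: -128 - 32q + 6q^2 = 0 ⇒ q = -8/3 or 8. On the upward-sloping branch, q* = 8.
Check: AVC at q = 8 is $35 ≤ P, so revenue covers variable cost.
Profit = P·q − TC = 163·8 − 469 = $835.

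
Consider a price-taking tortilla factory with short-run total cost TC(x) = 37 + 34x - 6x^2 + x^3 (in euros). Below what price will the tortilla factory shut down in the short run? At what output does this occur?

€25 per unit, at x = 3

The shutdown price is the minimum of AVC. VC = 34x - 6x^2 + x^3, so AVC = 34 - 6x + x^2.
At the minimum of AVC, MC = AVC. MC = 34 - 12x + 3x^2; setting MC = AVC gives 2x^2 - 6x = 0, so x = 3. min AVC = 25.
For P < €25 the firm produces nothing.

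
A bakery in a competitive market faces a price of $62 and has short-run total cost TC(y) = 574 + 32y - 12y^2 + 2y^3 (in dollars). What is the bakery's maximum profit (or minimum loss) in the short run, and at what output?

Profit = -$374 at y = 5

AVC = 32 - 12y + 2y^2; min AVC = $14 at y = 3. Since P = $62 ≥ min AVC, the firm produces.
With MC = 32 - 24y + 6y^2, P = MC on the upward-sloping part at y* = 5.
TR = 62·5 = 310. TC = 574 + 110 = 684. Profit = 310 − 684 = -$374.
Shutting down would mean losing the fixed cost of $574, so operating at a loss of $374 is better by $200.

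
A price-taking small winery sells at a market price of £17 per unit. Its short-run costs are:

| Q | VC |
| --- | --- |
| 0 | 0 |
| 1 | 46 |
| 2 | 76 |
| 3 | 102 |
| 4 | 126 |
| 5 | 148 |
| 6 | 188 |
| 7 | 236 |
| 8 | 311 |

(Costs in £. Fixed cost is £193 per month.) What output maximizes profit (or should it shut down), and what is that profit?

Tabulate TR − TC: Q=0: -193; Q=1: -222; Q=2: -235; Q=3: -244; Q=4: -251; Q=5: -256; Q=6: -279; Q=7: -310; Q=8: -368.
Profit is highest at Q = 0. Equivalently, the lowest AVC in the table is 148/5 ≈ £29.60 at Q = 5, and P = £17 falls below it — price never covers variable cost, so the firm shuts down and loses only its fixed cost.

Q = 0 (shut down); profit = -£193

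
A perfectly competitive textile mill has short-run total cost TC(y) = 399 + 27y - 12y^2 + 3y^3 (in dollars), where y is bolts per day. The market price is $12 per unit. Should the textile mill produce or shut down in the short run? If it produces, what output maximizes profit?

Variable cost is VC = 27y - 12y^2 + 3y^3, so AVC = VC/y = 27 - 12y + 3y^2 and MC = dTC/dy = 27 - 24y + 9y^2.
AVC is minimized where dAVC/dy = -12 + 6y = 0, at y = 2; min AVC = 27 - 12·2 + 3·2^2 = $15.
With P < min AVC ($12 < $15), every unit sold adds to the loss.
Shutting down limits the loss to fixed cost, $399.

Shut down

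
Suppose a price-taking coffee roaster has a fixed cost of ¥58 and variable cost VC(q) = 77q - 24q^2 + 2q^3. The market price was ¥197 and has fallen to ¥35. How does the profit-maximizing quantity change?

Output falls from 10 to 7

AVC = 77 - 24q + 2q^2, minimized at q = 6 where min AVC = ¥5. MC = 77 - 48q + 6q^2.
At P = ¥197 ≥ min AVC, set P = MC on the rising branch: q = 10.
At P = ¥35 ≥ min AVC, set P = MC: q = 7. The firm stays open but cuts output.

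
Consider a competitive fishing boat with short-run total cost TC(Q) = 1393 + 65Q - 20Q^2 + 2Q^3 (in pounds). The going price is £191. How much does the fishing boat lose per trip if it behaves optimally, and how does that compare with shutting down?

AVC = 65 - 20Q + 2Q^2; min AVC = £15 at Q = 5. Since P = £191 ≥ min AVC, the firm produces.
MC = 65 - 40Q + 6Q^2. Setting P = MC and taking the root on the rising branch gives Q* = 9.
TR = 191·9 = 1719. TC = 1393 + 423 = 1816. Profit = 1719 − 1816 = -£97.
That loss of £97 beats the £1393 the firm would lose by shutting down; producing recovers £1296 of fixed cost.

Profit = -£97 at Q = 9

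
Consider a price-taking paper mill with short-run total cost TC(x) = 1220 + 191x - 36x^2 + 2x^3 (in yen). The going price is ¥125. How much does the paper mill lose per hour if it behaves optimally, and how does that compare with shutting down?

AVC = 191 - 36x + 2x^2 has its minimum ¥29 at x = 9; price ¥125 clears that bar, so the firm operates.
With MC = 191 - 72x + 6x^2, P = MC on the upward-sloping part at x* = 11.
TR = 125·11 = 1375. TC = 1220 + 407 = 1627. Profit = 1375 − 1627 = -¥252.
That loss of ¥252 beats the ¥1220 the firm would lose by shutting down; producing recovers ¥968 of fixed cost.

Profit = -¥252 at x = 11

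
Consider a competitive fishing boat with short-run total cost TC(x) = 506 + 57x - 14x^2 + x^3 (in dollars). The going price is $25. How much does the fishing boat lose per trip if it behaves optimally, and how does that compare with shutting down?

AVC = 57 - 14x + x^2 has its minimum $8 at x = 7; price $25 clears that bar, so the firm operates.
With MC = 57 - 28x + 3x^2, P = MC on the upward-sloping part at x* = 8.
TR = 25·8 = 200. TC = 506 + 72 = 578. Profit = 200 − 578 = -$378.
That loss of $378 beats the $506 the firm would lose by shutting down; producing recovers $128 of fixed cost.

Profit = -$378 at x = 8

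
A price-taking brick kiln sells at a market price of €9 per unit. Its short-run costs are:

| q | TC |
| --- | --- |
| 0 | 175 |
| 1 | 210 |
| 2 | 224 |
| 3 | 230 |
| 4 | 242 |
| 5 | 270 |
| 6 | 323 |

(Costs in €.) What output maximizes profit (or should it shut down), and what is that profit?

q = 0 (shut down); profit = -€175

Tabulate TR − TC: q=0: -175; q=1: -201; q=2: -206; q=3: -203; q=4: -206; q=5: -225; q=6: -269.
Profit is highest at q = 0. Equivalently, the lowest AVC in the table is 67/4 ≈ €16.75 at q = 4, and P = €9 falls below it — price never covers variable cost, so the firm shuts down and loses only its fixed cost.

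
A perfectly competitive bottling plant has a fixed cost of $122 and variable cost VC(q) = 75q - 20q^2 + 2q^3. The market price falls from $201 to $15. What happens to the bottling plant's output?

Output falls from 9 to 0 (the firm shuts down)

AVC = 75 - 20q + 2q^2, minimized at q = 5 where min AVC = $25. MC = 75 - 40q + 6q^2.
At P = $201 ≥ min AVC, set P = MC on the rising branch: q = 9.
At P = $15 < min AVC = $25, price no longer covers variable cost at any output, so the firm shuts down: q = 0.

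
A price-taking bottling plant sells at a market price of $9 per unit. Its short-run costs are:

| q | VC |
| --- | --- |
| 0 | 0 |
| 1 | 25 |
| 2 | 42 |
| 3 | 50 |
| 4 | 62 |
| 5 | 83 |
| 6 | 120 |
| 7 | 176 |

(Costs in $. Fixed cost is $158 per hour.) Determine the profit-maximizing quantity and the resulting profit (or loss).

q = 0 (shut down); profit = -$158

Tabulate TR − TC: q=0: -158; q=1: -174; q=2: -182; q=3: -181; q=4: -184; q=5: -196; q=6: -224; q=7: -271.
Profit is highest at q = 0. Equivalently, the lowest AVC in the table is 62/4 ≈ $15.50 at q = 4, and P = $9 falls below it — price never covers variable cost, so the firm shuts down and loses only its fixed cost.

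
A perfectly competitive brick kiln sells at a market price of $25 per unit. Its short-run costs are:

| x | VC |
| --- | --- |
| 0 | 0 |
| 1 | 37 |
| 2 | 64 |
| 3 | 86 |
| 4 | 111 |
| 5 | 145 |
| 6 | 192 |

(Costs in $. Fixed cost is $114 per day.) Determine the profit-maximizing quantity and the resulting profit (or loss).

x = 0 (shut down); profit = -$114

Profit at each row (π = 25x − TC): x=0: -114; x=1: -126; x=2: -128; x=3: -125; x=4: -125; x=5: -134; x=6: -156.
Profit is highest at x = 0. Equivalently, the lowest AVC in the table is 111/4 ≈ $27.75 at x = 4, and P = $25 falls below it — price never covers variable cost, so the firm shuts down and loses only its fixed cost.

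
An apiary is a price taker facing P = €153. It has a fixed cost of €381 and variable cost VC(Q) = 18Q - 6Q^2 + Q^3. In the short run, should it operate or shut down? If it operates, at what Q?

Produce at Q = 9

Strip out fixed cost: VC = 18Q - 6Q^2 + Q^3. Then AVC = 18 - 6Q + Q^2 and MC = 18 - 12Q + 3Q^2.
AVC is minimized where dAVC/dQ = -6 + 2Q = 0, at Q = 3; min AVC = 18 - 6·3 + 3^2 = €9.
Since P = €153 ≥ min AVC = €9, price covers variable cost and the firm should produce.
Set P = MC: 153 = 18 - 12Q + 3Q^2 → -135 - 12Q + 3Q^2 = 0. The roots are Q = -5 and Q = 9; the profit-maximizing output is on the rising part of MC, so Q* = 9.
Check: AVC at Q = 9 is €45 ≤ P, so revenue covers variable cost.
Profit = P·Q − TC = 153·9 − 786 = €591.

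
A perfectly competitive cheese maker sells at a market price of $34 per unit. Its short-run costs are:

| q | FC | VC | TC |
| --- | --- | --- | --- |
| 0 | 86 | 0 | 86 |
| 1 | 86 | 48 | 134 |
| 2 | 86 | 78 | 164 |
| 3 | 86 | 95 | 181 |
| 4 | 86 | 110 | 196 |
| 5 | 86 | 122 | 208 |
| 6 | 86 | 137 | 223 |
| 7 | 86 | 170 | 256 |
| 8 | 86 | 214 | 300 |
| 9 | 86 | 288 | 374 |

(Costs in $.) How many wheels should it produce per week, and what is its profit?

Compute π = P·q − TC at each output: q=0: -86; q=1: -100; q=2: -96; q=3: -79; q=4: -60; q=5: -38; q=6: -19; q=7: -18; q=8: -28; q=9: -68.
Profit is maximized at q = 7. AVC there is 170/7 = $24.29 ≤ P, so producing beats shutting down (which would give -$86).

q = 7; profit = -$18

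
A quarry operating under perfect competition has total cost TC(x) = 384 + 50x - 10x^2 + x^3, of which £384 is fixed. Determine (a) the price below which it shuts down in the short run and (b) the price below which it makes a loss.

Shutdown price = £25; break-even price = £82

AVC = 50 - 10x + x^2; minimized at x = 5, giving min AVC = £25. That is the shutdown price.
ATC = 384/x + 50 - 10x + x^2. Setting dATC/dx = −384/x^2 − 10 + 2x = 0 gives x = 8 (since 2·8^3 − 10·8^2 = 384).
min ATC = 384/8 + 50 − 10·8 + 8^2 = £82. That is the break-even price.
For £25 ≤ P < £82 the firm produces at a loss; below £25 it shuts down.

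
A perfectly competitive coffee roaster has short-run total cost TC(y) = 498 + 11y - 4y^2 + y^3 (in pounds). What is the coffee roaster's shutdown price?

The shutdown price is the minimum of AVC. VC = 11y - 4y^2 + y^3, so AVC = 11 - 4y + y^2.
dAVC/dy = -4 + 2y = 0 gives y = 2. min AVC = 11 - 4·2 + 2^2 = 7.
The firm shuts down for any P below £7.

£7 per unit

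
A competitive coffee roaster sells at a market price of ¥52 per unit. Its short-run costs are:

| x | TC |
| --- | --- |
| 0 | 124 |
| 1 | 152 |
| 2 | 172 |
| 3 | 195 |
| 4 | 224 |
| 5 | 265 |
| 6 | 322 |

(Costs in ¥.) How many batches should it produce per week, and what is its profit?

Compute π = P·x − TC at each output: x=0: -124; x=1: -100; x=2: -68; x=3: -39; x=4: -16; x=5: -5; x=6: -10.
Profit is maximized at x = 5. AVC there is 141/5 = ¥28.20 ≤ P, so producing beats shutting down (which would give -¥124).

x = 5; profit = -¥5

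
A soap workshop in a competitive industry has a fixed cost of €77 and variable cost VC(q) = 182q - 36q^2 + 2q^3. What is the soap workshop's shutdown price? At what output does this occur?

€20 per unit, at q = 9

The shutdown price is the minimum of AVC. VC = 182q - 36q^2 + 2q^3, so AVC = 182 - 36q + 2q^2.
At the minimum of AVC, MC = AVC. MC = 182 - 72q + 6q^2; setting MC = AVC gives 4q^2 - 36q = 0, so q = 9. min AVC = 20.
For P < €20 the firm produces nothing.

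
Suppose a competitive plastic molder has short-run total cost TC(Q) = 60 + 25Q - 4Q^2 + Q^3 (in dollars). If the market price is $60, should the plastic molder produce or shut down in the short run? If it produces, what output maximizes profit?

Produce at Q = 5

Variable cost is VC = 25Q - 4Q^2 + Q^3, so AVC = VC/Q = 25 - 4Q + Q^2 and MC = dTC/dQ = 25 - 8Q + 3Q^2.
AVC hits its minimum where MC = AVC, at Q = 2, giving min AVC = 25 - 4·2 + 2^2 = $21.
P = $60 exceeds min AVC = $21, so the firm stays open.
Solving P = MC: -35 - 8Q + 3Q^2 = 0 ⇒ Q = -7/3 or 5. On the upward-sloping branch, Q* = 5.
Check: AVC at Q = 5 is $30 ≤ P, so revenue covers variable cost.
Profit = P·Q − TC = 60·5 − 210 = $90.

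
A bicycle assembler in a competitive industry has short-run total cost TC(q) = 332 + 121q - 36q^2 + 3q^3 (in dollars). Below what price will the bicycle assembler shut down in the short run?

$13 per unit

The shutdown price is the minimum of AVC. VC = 121q - 36q^2 + 3q^3, so AVC = 121 - 36q + 3q^2.
dAVC/dq = -36 + 6q = 0 gives q = 6. min AVC = 121 - 36·6 + 3·6^2 = 13.
The firm shuts down for any P below $13.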